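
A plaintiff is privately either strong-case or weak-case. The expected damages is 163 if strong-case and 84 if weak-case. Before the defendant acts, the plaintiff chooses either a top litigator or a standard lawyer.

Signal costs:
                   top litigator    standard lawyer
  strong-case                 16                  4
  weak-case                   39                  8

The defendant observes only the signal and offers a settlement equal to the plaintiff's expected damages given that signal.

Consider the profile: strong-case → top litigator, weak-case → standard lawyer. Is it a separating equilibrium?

No

If types separate, top litigator earns payment 163 and standard lawyer earns 84.
Strong-case: top litigator gives 163 − 16 = 147; standard lawyer gives 84 − 4 = 80. No deviation. ✓
Weak-case: standard lawyer gives 84 − 8 = 76; top litigator gives 163 − 39 = 124. Would deviate. ✗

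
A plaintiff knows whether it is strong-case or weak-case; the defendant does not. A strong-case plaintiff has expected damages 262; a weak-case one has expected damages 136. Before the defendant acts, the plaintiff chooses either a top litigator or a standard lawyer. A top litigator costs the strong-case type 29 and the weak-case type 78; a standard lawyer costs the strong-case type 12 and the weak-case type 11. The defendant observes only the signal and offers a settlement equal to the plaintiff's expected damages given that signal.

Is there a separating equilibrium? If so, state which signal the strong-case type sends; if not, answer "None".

Try strong-case → top litigator, weak-case → standard lawyer:
  If types separate, top litigator earns payment 262 and standard lawyer earns 136.
  Strong-case: top litigator gives 262 − 29 = 233; standard lawyer gives 136 − 12 = 124. No deviation. ✓
  Weak-case: standard lawyer gives 136 − 11 = 125; top litigator gives 262 − 78 = 184. Would deviate. ✗
Try strong-case → standard lawyer, weak-case → top litigator:
  If types separate, standard lawyer earns payment 262 and top litigator earns 136.
  Strong-case: standard lawyer gives 262 − 12 = 250; top litigator gives 136 − 29 = 107. No deviation. ✓
  Weak-case: top litigator gives 136 − 78 = 58; standard lawyer gives 262 − 11 = 251. Would deviate. ✗
Neither assignment is incentive-compatible.

None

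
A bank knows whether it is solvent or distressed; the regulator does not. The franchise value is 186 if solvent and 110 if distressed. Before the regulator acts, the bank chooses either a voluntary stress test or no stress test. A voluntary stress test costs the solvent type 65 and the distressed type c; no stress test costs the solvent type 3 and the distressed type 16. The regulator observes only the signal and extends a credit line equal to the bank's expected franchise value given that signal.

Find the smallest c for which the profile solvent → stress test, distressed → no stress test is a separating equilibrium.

92

Under separation: stress test → solvent (pays 186); no stress test → distressed (pays 110).
Solvent: 186 − 65 = 121 ≥ 110 − 3 = 107. Holds regardless of c. ✓
Distressed: 110 − 16 ≥ 186 − c, so c ≥ 186 − 94 = 92.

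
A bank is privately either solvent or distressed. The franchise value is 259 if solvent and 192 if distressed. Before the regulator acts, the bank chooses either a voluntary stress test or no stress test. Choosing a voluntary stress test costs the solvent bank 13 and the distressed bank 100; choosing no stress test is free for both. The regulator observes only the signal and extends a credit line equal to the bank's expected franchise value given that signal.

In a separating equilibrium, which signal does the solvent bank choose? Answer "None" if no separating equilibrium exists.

Try solvent → stress test, distressed → no stress test:
  If types separate, stress test earns payment 259 and no stress test earns 192.
  Solvent: stress test gives 259 − 13 = 246; no stress test gives 192 − 0 = 192. No deviation. ✓
  Distressed: no stress test gives 192 − 0 = 192; stress test gives 259 − 100 = 159. No deviation. ✓
Both hold — the solvent type sends stress test.

stress test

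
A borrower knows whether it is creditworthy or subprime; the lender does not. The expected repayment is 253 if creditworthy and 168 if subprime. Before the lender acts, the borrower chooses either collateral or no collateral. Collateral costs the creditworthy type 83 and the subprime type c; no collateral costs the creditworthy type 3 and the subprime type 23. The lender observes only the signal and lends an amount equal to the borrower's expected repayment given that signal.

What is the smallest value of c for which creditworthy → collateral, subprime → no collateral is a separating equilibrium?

108

Under separation: collateral → creditworthy (pays 253); no collateral → subprime (pays 168).
Creditworthy: 253 − 83 = 170 ≥ 168 − 3 = 165. Holds regardless of c. ✓
Subprime: 168 − 23 ≥ 253 − c, so c ≥ 253 − 145 = 108.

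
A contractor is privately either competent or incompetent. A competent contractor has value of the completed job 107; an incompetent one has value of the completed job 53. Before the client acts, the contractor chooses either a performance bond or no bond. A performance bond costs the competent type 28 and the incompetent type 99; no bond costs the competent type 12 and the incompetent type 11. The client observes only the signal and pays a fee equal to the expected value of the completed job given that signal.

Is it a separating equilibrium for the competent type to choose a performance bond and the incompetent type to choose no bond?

Under separation the client infers type exactly: bond → competent (pays 107), no bond → incompetent (pays 53).
Competent: bond gives 107 − 28 = 79; no bond gives 53 − 12 = 41. No deviation. ✓
Incompetent: no bond gives 53 − 11 = 42; bond gives 107 − 99 = 8. No deviation. ✓
Both incentive constraints hold.

Yes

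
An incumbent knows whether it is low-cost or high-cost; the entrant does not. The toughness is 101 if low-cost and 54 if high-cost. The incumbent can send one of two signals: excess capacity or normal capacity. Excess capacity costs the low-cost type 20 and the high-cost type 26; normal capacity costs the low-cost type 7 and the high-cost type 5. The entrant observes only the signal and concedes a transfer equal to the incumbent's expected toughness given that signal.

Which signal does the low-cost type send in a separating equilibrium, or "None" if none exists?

Try low-cost → excess capacity, high-cost → normal capacity:
  Under separation the entrant infers type exactly: excess capacity → low-cost (pays 101), normal capacity → high-cost (pays 54).
  Low-cost: excess capacity gives 101 − 20 = 81; normal capacity gives 54 − 7 = 47. No deviation. ✓
  High-cost: normal capacity gives 54 − 5 = 49; excess capacity gives 101 − 26 = 75. Would deviate. ✗
Try low-cost → normal capacity, high-cost → excess capacity:
  Under separation the entrant infers type exactly: normal capacity → low-cost (pays 101), excess capacity → high-cost (pays 54).
  Low-cost: normal capacity gives 101 − 7 = 94; excess capacity gives 54 − 20 = 34. No deviation. ✓
  High-cost: excess capacity gives 54 − 26 = 28; normal capacity gives 101 − 5 = 96. Would deviate. ✗
Neither assignment is incentive-compatible.

None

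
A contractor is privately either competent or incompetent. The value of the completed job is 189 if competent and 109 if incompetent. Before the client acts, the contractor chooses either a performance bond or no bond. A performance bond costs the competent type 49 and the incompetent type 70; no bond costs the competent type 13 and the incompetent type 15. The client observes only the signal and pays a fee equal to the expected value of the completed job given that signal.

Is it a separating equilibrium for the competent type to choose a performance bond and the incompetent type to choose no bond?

Under separation the client infers type exactly: bond → competent (pays 189), no bond → incompetent (pays 109).
Competent: bond gives 189 − 49 = 140; no bond gives 109 − 13 = 96. No deviation. ✓
Incompetent: no bond gives 109 − 15 = 94; bond gives 189 − 70 = 119. Would deviate. ✗

No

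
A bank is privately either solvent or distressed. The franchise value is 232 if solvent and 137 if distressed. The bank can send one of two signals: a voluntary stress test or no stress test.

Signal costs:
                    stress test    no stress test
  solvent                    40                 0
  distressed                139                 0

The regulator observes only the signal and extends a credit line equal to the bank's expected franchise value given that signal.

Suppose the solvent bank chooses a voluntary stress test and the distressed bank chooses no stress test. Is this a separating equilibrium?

Yes

Under separation the regulator infers type exactly: stress test → solvent (pays 232), no stress test → distressed (pays 137).
Solvent: stress test gives 232 − 40 = 192; no stress test gives 137 − 0 = 137. No deviation. ✓
Distressed: no stress test gives 137 − 0 = 137; stress test gives 232 − 139 = 93. No deviation. ✓
Both incentive constraints hold.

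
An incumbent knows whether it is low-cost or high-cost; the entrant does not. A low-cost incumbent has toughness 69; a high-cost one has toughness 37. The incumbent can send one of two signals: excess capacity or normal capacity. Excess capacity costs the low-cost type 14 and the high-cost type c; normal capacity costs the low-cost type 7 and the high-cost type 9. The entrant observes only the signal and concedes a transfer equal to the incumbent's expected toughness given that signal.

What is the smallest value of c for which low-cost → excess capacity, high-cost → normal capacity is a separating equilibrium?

41

Under separation: excess capacity → low-cost (pays 69); normal capacity → high-cost (pays 37).
Low-cost: 69 − 14 = 55 ≥ 37 − 7 = 30. Holds regardless of c. ✓
High-cost: 37 − 9 ≥ 69 − c, so c ≥ 69 − 28 = 41.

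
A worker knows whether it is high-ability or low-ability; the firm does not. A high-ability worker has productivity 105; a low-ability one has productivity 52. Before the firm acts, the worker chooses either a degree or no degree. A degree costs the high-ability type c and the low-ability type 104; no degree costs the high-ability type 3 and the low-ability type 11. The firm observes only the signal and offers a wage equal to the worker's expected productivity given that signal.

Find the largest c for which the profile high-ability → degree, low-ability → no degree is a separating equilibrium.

56

Under separation: degree → high-ability (pays 105); no degree → low-ability (pays 52).
Low-ability: 52 − 11 = 41 ≥ 105 − 104 = 1. Holds regardless of c. ✓
High-ability: 105 − c ≥ 52 − 3, so c ≤ 105 − 49 = 56.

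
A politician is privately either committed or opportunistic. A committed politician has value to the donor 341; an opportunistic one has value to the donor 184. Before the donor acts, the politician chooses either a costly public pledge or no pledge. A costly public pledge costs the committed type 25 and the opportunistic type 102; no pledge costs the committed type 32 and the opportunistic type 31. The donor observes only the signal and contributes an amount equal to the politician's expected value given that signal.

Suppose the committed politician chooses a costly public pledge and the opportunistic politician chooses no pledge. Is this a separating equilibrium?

No

If types separate, pledge earns payment 341 and no pledge earns 184.
Committed: pledge gives 341 − 25 = 316; no pledge gives 184 − 32 = 152. No deviation. ✓
Opportunistic: no pledge gives 184 − 31 = 153; pledge gives 341 − 102 = 239. Would deviate. ✗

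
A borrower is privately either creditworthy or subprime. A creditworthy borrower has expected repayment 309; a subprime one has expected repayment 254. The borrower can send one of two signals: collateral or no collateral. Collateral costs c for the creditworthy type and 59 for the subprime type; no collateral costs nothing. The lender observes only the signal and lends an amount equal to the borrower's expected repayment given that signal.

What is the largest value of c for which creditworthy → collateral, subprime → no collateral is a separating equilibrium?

55

Under separation: collateral → creditworthy (pays 309); no collateral → subprime (pays 254).
Subprime: 254 − 0 = 254 ≥ 309 − 59 = 250. Holds regardless of c. ✓
Creditworthy: 309 − c ≥ 254 − 0, so c ≤ 309 − 254 = 55.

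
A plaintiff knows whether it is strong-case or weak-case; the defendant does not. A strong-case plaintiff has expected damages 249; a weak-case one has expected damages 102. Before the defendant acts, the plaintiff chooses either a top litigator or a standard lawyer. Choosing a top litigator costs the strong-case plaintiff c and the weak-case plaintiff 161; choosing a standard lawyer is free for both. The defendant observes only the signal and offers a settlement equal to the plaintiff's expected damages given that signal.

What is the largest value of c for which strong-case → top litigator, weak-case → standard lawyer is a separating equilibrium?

147

Under separation: top litigator → strong-case (pays 249); standard lawyer → weak-case (pays 102).
Weak-case: 102 − 0 = 102 ≥ 249 − 161 = 88. Holds regardless of c. ✓
Strong-case: 249 − c ≥ 102 − 0, so c ≤ 249 − 102 = 147.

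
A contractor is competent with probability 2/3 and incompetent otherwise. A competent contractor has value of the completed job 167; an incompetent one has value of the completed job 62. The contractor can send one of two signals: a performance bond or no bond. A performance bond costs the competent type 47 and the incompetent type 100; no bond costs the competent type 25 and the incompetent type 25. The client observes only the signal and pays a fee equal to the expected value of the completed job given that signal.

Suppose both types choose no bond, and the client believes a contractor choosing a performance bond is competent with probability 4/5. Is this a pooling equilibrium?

On the equilibrium path (no bond) the client holds the prior 2/3 and pays 2/3·167 + 1/3·62 = 132. Off-path (bond) belief 4/5 gives 4/5·167 + 1/5·62 = 146.
Competent: no bond gives 132 − 25 = 107; bond gives 146 − 47 = 99. Stays. ✓
Incompetent: no bond gives 132 − 25 = 107; bond gives 146 − 100 = 46. Stays. ✓
Beliefs are Bayes-consistent on-path and both types best-respond.

Yes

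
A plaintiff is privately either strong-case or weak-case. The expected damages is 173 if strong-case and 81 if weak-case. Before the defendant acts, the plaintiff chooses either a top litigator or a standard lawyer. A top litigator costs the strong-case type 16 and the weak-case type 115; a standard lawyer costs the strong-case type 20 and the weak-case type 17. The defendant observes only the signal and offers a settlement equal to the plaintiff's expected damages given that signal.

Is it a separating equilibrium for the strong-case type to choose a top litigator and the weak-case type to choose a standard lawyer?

If types separate, top litigator earns payment 173 and standard lawyer earns 81.
Strong-case: top litigator gives 173 − 16 = 157; standard lawyer gives 81 − 20 = 61. No deviation. ✓
Weak-case: standard lawyer gives 81 − 17 = 64; top litigator gives 173 − 115 = 58. No deviation. ✓
Both incentive constraints hold.

Yes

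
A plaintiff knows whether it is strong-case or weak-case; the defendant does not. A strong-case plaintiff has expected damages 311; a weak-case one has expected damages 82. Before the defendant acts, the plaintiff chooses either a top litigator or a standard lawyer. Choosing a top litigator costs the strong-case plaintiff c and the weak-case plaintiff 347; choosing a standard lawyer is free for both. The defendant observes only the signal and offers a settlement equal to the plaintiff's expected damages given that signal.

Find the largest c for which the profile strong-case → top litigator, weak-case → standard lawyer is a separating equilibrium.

Under separation: top litigator → strong-case (pays 311); standard lawyer → weak-case (pays 82).
Weak-case: 82 − 0 = 82 ≥ 311 − 347 = -36. Holds regardless of c. ✓
Strong-case: 311 − c ≥ 82 − 0, so c ≤ 311 − 82 = 229.

229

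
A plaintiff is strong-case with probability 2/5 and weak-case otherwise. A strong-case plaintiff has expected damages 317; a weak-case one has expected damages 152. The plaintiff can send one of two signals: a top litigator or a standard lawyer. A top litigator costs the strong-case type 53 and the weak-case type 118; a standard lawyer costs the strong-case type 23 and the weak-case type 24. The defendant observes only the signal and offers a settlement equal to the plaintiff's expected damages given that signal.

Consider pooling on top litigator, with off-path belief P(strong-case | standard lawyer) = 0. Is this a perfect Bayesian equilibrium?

No

At the pooled signal (top litigator) the defendant holds the prior 2/5 and pays 2/5·317 + 3/5·152 = 218. Off-path (standard lawyer) belief 0 gives 0·317 + 1·152 = 152.
Strong-case: top litigator gives 218 − 53 = 165; standard lawyer gives 152 − 23 = 129. Stays. ✓
Weak-case: top litigator gives 218 − 118 = 100; standard lawyer gives 152 − 24 = 128. Deviates. ✗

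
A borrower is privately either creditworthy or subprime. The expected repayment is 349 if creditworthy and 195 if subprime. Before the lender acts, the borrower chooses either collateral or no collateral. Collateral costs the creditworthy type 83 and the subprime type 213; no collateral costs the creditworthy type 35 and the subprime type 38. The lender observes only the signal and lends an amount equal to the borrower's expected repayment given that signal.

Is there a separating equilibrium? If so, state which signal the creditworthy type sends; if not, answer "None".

collateral

Try creditworthy → collateral, subprime → no collateral:
  If types separate, collateral earns payment 349 and no collateral earns 195.
  Creditworthy: collateral gives 349 − 83 = 266; no collateral gives 195 − 35 = 160. No deviation. ✓
  Subprime: no collateral gives 195 − 38 = 157; collateral gives 349 − 213 = 136. No deviation. ✓
Both hold — the creditworthy type sends collateral.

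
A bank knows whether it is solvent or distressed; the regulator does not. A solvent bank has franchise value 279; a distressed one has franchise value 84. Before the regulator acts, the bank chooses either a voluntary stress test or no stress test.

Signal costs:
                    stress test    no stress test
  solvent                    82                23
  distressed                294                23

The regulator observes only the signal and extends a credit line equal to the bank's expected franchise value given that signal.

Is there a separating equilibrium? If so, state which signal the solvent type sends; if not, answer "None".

Try solvent → stress test, distressed → no stress test:
  Under separation the regulator infers type exactly: stress test → solvent (pays 279), no stress test → distressed (pays 84).
  Solvent: stress test gives 279 − 82 = 197; no stress test gives 84 − 23 = 61. No deviation. ✓
  Distressed: no stress test gives 84 − 23 = 61; stress test gives 279 − 294 = -15. No deviation. ✓
Both hold — the solvent type sends stress test.

stress test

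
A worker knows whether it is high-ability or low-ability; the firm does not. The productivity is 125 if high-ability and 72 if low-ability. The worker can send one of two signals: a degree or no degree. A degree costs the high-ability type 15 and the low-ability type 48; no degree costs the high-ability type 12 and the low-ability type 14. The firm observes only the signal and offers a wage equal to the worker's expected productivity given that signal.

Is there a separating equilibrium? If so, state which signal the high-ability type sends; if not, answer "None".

None

Try high-ability → degree, low-ability → no degree:
  If types separate, degree earns payment 125 and no degree earns 72.
  High-ability: degree gives 125 − 15 = 110; no degree gives 72 − 12 = 60. No deviation. ✓
  Low-ability: no degree gives 72 − 14 = 58; degree gives 125 − 48 = 77. Would deviate. ✗
Try high-ability → no degree, low-ability → degree:
  If types separate, no degree earns payment 125 and degree earns 72.
  High-ability: no degree gives 125 − 12 = 113; degree gives 72 − 15 = 57. No deviation. ✓
  Low-ability: degree gives 72 − 48 = 24; no degree gives 125 − 14 = 111. Would deviate. ✗
Neither assignment is incentive-compatible.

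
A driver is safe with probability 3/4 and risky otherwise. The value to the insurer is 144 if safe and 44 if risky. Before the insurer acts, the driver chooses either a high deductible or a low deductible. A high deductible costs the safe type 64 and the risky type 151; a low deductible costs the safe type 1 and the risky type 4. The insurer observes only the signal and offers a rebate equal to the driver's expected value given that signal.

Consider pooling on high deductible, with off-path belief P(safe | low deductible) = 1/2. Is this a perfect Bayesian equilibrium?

At the pooled signal (high deductible) the insurer holds the prior 3/4 and pays 3/4·144 + 1/4·44 = 119. Off-path (low deductible) belief 1/2 gives 1/2·144 + 1/2·44 = 94.
Safe: high deductible gives 119 − 64 = 55; low deductible gives 94 − 1 = 93. Deviates. ✗
Risky: high deductible gives 119 − 151 = -32; low deductible gives 94 − 4 = 90. Deviates. ✗

No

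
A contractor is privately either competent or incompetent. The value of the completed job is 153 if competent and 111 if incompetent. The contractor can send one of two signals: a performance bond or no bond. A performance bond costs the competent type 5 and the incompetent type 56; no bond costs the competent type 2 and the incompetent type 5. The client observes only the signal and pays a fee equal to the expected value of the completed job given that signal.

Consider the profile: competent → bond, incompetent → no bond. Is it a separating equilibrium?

If types separate, bond earns payment 153 and no bond earns 111.
Competent: bond gives 153 − 5 = 148; no bond gives 111 − 2 = 109. No deviation. ✓
Incompetent: no bond gives 111 − 5 = 106; bond gives 153 − 56 = 97. No deviation. ✓
Both incentive constraints hold.

Yes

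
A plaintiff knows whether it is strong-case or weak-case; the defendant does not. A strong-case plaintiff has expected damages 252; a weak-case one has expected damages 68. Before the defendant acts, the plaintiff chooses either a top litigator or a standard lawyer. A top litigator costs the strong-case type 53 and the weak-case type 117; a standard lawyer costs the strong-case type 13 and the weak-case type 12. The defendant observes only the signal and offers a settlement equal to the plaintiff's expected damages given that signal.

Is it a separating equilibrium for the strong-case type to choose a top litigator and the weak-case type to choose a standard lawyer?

Under separation the defendant infers type exactly: top litigator → strong-case (pays 252), standard lawyer → weak-case (pays 68).
Strong-case: top litigator gives 252 − 53 = 199; standard lawyer gives 68 − 13 = 55. No deviation. ✓
Weak-case: standard lawyer gives 68 − 12 = 56; top litigator gives 252 − 117 = 135. Would deviate. ✗

No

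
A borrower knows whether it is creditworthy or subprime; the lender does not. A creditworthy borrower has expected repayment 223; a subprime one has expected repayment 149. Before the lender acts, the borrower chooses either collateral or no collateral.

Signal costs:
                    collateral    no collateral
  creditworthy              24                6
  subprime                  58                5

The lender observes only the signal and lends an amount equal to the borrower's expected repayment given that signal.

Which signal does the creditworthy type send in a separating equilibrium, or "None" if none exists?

None

Try creditworthy → collateral, subprime → no collateral:
  If types separate, collateral earns payment 223 and no collateral earns 149.
  Creditworthy: collateral gives 223 − 24 = 199; no collateral gives 149 − 6 = 143. No deviation. ✓
  Subprime: no collateral gives 149 − 5 = 144; collateral gives 223 − 58 = 165. Would deviate. ✗
Try creditworthy → no collateral, subprime → collateral:
  If types separate, no collateral earns payment 223 and collateral earns 149.
  Creditworthy: no collateral gives 223 − 6 = 217; collateral gives 149 − 24 = 125. No deviation. ✓
  Subprime: collateral gives 149 − 58 = 91; no collateral gives 223 − 5 = 218. Would deviate. ✗
Neither assignment is incentive-compatible.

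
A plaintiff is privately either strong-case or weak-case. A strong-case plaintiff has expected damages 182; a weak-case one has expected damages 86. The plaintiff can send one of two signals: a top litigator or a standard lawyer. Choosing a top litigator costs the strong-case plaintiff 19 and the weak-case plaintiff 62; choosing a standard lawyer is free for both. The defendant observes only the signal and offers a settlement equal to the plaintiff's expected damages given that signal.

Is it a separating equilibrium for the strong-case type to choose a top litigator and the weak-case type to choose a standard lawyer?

If types separate, top litigator earns payment 182 and standard lawyer earns 86.
Strong-case: top litigator gives 182 − 19 = 163; standard lawyer gives 86 − 0 = 86. No deviation. ✓
Weak-case: standard lawyer gives 86 − 0 = 86; top litigator gives 182 − 62 = 120. Would deviate. ✗

No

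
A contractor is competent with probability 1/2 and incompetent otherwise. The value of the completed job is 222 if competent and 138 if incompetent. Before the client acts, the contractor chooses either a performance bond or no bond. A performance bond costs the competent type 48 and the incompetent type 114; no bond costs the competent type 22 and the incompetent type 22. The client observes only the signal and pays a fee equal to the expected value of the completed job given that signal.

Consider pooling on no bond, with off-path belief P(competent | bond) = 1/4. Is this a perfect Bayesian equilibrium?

At the pooled signal (no bond) the client holds the prior 1/2 and pays 1/2·222 + 1/2·138 = 180. Off-path (bond) belief 1/4 gives 1/4·222 + 3/4·138 = 159.
Competent: no bond gives 180 − 22 = 158; bond gives 159 − 48 = 111. Stays. ✓
Incompetent: no bond gives 180 − 22 = 158; bond gives 159 − 114 = 45. Stays. ✓

Yes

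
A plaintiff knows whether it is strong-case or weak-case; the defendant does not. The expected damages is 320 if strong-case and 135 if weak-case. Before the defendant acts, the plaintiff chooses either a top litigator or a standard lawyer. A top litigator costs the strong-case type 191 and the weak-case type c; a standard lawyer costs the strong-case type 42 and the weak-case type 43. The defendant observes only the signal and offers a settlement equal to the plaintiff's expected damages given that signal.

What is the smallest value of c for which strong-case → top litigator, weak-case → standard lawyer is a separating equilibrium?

228

Under separation: top litigator → strong-case (pays 320); standard lawyer → weak-case (pays 135).
Strong-case: 320 − 191 = 129 ≥ 135 − 42 = 93. Holds regardless of c. ✓
Weak-case: 135 − 43 ≥ 320 − c, so c ≥ 320 − 92 = 228.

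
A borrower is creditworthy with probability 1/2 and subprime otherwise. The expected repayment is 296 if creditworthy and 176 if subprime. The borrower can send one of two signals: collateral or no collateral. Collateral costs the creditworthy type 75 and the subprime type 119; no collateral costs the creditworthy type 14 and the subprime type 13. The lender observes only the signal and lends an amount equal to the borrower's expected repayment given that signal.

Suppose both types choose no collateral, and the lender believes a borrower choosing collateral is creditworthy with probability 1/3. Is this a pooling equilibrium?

On the equilibrium path (no collateral) the lender holds the prior 1/2 and pays 1/2·296 + 1/2·176 = 236. Off-path (collateral) belief 1/3 gives 1/3·296 + 2/3·176 = 216.
Creditworthy: no collateral gives 236 − 14 = 222; collateral gives 216 − 75 = 141. Stays. ✓
Subprime: no collateral gives 236 − 13 = 223; collateral gives 216 − 119 = 97. Stays. ✓
Beliefs are Bayes-consistent on-path and both types best-respond.

Yes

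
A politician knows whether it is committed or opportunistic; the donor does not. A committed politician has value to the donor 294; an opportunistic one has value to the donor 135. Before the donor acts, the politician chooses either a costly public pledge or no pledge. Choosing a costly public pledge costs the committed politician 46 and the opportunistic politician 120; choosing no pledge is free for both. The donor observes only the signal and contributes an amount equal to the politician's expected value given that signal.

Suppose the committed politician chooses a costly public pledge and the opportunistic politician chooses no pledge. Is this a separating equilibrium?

If types separate, pledge earns payment 294 and no pledge earns 135.
Committed: pledge gives 294 − 46 = 248; no pledge gives 135 − 0 = 135. No deviation. ✓
Opportunistic: no pledge gives 135 − 0 = 135; pledge gives 294 − 120 = 174. Would deviate. ✗

No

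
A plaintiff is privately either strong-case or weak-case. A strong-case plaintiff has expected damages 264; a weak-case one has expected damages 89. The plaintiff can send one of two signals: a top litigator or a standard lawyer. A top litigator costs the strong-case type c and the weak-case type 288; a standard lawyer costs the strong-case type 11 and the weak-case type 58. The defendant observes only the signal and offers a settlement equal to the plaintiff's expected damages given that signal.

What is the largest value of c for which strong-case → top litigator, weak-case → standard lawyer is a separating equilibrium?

186

Under separation: top litigator → strong-case (pays 264); standard lawyer → weak-case (pays 89).
Weak-case: 89 − 58 = 31 ≥ 264 − 288 = -24. Holds regardless of c. ✓
Strong-case: 264 − c ≥ 89 − 11, so c ≤ 264 − 78 = 186.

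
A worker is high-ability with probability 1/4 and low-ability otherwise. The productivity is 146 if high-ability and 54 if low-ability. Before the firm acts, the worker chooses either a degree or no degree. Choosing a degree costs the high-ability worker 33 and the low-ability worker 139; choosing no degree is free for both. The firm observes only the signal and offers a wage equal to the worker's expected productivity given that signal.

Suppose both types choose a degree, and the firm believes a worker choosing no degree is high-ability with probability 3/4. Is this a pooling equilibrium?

At the pooled signal (degree) the firm holds the prior 1/4 and pays 1/4·146 + 3/4·54 = 77. Off-path (no degree) belief 3/4 gives 3/4·146 + 1/4·54 = 123.
High-ability: degree gives 77 − 33 = 44; no degree gives 123 − 0 = 123. Deviates. ✗
Low-ability: degree gives 77 − 139 = -62; no degree gives 123 − 0 = 123. Deviates. ✗

No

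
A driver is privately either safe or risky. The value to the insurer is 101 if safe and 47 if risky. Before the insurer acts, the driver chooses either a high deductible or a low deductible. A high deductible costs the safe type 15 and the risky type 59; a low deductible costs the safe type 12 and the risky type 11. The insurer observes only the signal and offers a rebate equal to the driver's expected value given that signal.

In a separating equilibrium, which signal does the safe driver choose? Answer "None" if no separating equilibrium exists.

None

Try safe → high deductible, risky → low deductible:
  Under separation the insurer infers type exactly: high deductible → safe (pays 101), low deductible → risky (pays 47).
  Safe: high deductible gives 101 − 15 = 86; low deductible gives 47 − 12 = 35. No deviation. ✓
  Risky: low deductible gives 47 − 11 = 36; high deductible gives 101 − 59 = 42. Would deviate. ✗
Try safe → low deductible, risky → high deductible:
  Under separation the insurer infers type exactly: low deductible → safe (pays 101), high deductible → risky (pays 47).
  Safe: low deductible gives 101 − 12 = 89; high deductible gives 47 − 15 = 32. No deviation. ✓
  Risky: high deductible gives 47 − 59 = -12; low deductible gives 101 − 11 = 90. Would deviate. ✗
Neither assignment is incentive-compatible.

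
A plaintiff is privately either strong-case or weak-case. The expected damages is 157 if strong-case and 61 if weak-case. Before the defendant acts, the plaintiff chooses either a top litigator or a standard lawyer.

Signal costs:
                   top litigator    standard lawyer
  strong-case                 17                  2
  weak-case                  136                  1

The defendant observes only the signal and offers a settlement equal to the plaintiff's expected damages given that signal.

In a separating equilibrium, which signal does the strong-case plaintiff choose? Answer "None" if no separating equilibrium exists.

Try strong-case → top litigator, weak-case → standard lawyer:
  If types separate, top litigator earns payment 157 and standard lawyer earns 61.
  Strong-case: top litigator gives 157 − 17 = 140; standard lawyer gives 61 − 2 = 59. No deviation. ✓
  Weak-case: standard lawyer gives 61 − 1 = 60; top litigator gives 157 − 136 = 21. No deviation. ✓
Both hold — the strong-case type sends top litigator.

top litigator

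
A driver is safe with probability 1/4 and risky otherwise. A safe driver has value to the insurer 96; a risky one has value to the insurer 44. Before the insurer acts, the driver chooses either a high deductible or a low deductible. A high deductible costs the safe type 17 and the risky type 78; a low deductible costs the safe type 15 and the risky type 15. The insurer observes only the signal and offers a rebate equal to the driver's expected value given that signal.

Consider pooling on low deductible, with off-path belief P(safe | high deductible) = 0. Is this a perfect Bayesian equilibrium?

At the pooled signal (low deductible) the insurer holds the prior 1/4 and pays 1/4·96 + 3/4·44 = 57. Off-path (high deductible) belief 0 gives 0·96 + 1·44 = 44.
Safe: low deductible gives 57 − 15 = 42; high deductible gives 44 − 17 = 27. Stays. ✓
Risky: low deductible gives 57 − 15 = 42; high deductible gives 44 − 78 = -34. Stays. ✓

Yes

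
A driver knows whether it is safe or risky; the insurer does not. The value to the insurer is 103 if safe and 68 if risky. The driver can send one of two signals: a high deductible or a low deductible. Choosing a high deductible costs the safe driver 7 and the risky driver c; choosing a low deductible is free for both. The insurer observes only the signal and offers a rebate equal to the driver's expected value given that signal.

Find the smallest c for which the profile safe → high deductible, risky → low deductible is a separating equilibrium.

35

Under separation: high deductible → safe (pays 103); low deductible → risky (pays 68).
Safe: 103 − 7 = 96 ≥ 68 − 0 = 68. Holds regardless of c. ✓
Risky: 68 − 0 ≥ 103 − c, so c ≥ 103 − 68 = 35.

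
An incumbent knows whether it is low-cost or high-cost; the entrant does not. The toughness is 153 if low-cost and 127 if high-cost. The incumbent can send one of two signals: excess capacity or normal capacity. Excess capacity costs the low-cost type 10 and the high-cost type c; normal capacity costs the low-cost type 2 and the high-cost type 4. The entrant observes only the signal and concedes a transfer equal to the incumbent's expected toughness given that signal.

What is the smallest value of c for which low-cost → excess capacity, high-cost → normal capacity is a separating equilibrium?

30

Under separation: excess capacity → low-cost (pays 153); normal capacity → high-cost (pays 127).
Low-cost: 153 − 10 = 143 ≥ 127 − 2 = 125. Holds regardless of c. ✓
High-cost: 127 − 4 ≥ 153 − c, so c ≥ 153 − 123 = 30.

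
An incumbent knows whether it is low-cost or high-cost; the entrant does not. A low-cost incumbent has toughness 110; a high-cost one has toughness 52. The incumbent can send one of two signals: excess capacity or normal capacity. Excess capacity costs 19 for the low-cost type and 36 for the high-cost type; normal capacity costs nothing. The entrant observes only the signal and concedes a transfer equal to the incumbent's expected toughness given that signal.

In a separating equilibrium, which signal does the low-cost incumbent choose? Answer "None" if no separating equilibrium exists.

Try low-cost → excess capacity, high-cost → normal capacity:
  If types separate, excess capacity earns payment 110 and normal capacity earns 52.
  Low-cost: excess capacity gives 110 − 19 = 91; normal capacity gives 52 − 0 = 52. No deviation. ✓
  High-cost: normal capacity gives 52 − 0 = 52; excess capacity gives 110 − 36 = 74. Would deviate. ✗
Try low-cost → normal capacity, high-cost → excess capacity:
  If types separate, normal capacity earns payment 110 and excess capacity earns 52.
  Low-cost: normal capacity gives 110 − 0 = 110; excess capacity gives 52 − 19 = 33. No deviation. ✓
  High-cost: excess capacity gives 52 − 36 = 16; normal capacity gives 110 − 0 = 110. Would deviate. ✗
Neither assignment is incentive-compatible.

None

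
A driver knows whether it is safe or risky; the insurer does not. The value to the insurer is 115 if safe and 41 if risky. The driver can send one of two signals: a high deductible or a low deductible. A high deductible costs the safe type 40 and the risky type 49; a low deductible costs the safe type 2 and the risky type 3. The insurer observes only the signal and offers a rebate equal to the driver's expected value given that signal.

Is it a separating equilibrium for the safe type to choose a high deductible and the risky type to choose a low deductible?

No

If types separate, high deductible earns payment 115 and low deductible earns 41.
Safe: high deductible gives 115 − 40 = 75; low deductible gives 41 − 2 = 39. No deviation. ✓
Risky: low deductible gives 41 − 3 = 38; high deductible gives 115 − 49 = 66. Would deviate. ✗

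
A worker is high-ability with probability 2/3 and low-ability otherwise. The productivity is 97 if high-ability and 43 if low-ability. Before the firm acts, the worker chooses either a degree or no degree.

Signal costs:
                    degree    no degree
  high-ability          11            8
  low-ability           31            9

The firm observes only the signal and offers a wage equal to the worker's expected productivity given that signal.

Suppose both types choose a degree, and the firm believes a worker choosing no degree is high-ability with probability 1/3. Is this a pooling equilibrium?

No

On the equilibrium path (degree) the firm holds the prior 2/3 and pays 2/3·97 + 1/3·43 = 79. Off-path (no degree) belief 1/3 gives 1/3·97 + 2/3·43 = 61.
High-ability: degree gives 79 − 11 = 68; no degree gives 61 − 8 = 53. Stays. ✓
Low-ability: degree gives 79 − 31 = 48; no degree gives 61 − 9 = 52. Deviates. ✗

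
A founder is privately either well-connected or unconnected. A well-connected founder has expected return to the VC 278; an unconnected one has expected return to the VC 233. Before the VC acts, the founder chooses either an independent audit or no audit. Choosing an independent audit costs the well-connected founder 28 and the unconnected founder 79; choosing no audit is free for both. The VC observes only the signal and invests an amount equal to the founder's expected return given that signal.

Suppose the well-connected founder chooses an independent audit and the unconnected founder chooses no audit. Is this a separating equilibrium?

If types separate, audit earns payment 278 and no audit earns 233.
Well-connected: audit gives 278 − 28 = 250; no audit gives 233 − 0 = 233. No deviation. ✓
Unconnected: no audit gives 233 − 0 = 233; audit gives 278 − 79 = 199. No deviation. ✓
Both incentive constraints hold.

Yes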